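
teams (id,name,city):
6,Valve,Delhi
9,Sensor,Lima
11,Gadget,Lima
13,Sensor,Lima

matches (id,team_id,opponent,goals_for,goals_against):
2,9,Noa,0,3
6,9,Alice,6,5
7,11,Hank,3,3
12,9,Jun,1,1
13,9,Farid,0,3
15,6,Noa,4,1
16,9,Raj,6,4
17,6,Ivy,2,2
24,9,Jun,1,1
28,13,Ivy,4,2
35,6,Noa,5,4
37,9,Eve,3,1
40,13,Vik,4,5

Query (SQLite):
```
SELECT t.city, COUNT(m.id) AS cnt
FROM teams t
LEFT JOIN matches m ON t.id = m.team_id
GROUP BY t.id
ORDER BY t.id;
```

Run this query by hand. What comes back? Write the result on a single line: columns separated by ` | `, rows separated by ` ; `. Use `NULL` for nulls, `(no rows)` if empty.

LEFT JOIN keeps every teams row; unmatched ones get NULL for matches columns.
Group by teams.id and compute COUNT(m.id). COUNT(col) of an all-NULL group is 0.
  6: ids {15, 17, 35} → COUNT(m.id)=3
  9: ids {2, 6, 12, 13, 16, 24, 37} → COUNT(m.id)=7
  11: ids {7} → COUNT(m.id)=1
  13: ids {28, 40} → COUNT(m.id)=2

Delhi | 3 ; Lima | 7 ; Lima | 1 ; Lima | 2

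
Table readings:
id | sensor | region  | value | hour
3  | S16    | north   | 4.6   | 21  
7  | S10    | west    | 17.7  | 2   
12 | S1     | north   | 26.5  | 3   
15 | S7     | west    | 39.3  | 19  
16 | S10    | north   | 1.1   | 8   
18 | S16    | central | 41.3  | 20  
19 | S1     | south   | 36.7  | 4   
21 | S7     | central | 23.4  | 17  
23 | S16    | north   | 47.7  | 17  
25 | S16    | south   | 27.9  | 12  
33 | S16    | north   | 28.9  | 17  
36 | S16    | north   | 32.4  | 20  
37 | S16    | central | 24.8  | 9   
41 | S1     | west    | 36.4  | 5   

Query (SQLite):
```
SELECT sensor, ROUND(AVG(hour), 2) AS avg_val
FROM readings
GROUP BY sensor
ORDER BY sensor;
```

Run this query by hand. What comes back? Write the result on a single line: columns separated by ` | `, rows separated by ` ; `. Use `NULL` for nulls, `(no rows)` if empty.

Partition readings by sensor; compute ROUND(AVG(hour), 2) within each group.
  S1: ids {12, 19, 41} → ROUND(AVG(hour), 2)=4
  S10: ids {7, 16} → ROUND(AVG(hour), 2)=5
  S16: ids {3, 18, 23, 25, 33, 36, 37} → ROUND(AVG(hour), 2)=16.57
  S7: ids {15, 21} → ROUND(AVG(hour), 2)=18

S1 | 4 ; S10 | 5 ; S16 | 16.57 ; S7 | 18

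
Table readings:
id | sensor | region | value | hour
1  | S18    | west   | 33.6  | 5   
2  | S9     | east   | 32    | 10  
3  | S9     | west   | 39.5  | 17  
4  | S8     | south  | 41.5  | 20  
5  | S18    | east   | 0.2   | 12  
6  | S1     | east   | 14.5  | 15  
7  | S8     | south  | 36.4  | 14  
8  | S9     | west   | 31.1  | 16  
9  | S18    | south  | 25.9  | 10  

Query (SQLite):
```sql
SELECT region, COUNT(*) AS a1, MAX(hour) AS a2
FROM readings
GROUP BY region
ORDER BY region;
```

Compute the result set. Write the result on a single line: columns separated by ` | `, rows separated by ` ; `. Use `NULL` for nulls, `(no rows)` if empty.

east | 3 | 15 ; south | 3 | 20 ; west | 3 | 17

Group readings by region.
Per group compute: COUNT(*), MAX(hour).
  east: ids {2, 5, 6} → COUNT(*)=3, MAX(hour)=15
  south: ids {4, 7, 9} → COUNT(*)=3, MAX(hour)=20
  west: ids {1, 3, 8} → COUNT(*)=3, MAX(hour)=17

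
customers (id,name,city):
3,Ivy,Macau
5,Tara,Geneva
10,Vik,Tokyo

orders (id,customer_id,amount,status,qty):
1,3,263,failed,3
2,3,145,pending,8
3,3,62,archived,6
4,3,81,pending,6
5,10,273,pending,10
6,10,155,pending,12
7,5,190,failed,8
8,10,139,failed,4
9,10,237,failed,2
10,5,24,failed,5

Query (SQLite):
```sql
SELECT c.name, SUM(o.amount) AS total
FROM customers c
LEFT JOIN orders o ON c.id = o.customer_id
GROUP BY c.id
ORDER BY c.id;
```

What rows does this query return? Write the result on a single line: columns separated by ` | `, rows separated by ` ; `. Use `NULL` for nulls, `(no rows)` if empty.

Ivy | 551 ; Tara | 214 ; Vik | 804

LEFT JOIN keeps every customers row; unmatched ones get NULL for orders columns.
Group by customers.id and compute SUM(o.amount). SUM over an all-NULL group is NULL.
  3: ids {1, 2, 3, 4} → SUM(o.amount)=551
  5: ids {7, 10} → SUM(o.amount)=214
  10: ids {5, 6, 8, 9} → SUM(o.amount)=804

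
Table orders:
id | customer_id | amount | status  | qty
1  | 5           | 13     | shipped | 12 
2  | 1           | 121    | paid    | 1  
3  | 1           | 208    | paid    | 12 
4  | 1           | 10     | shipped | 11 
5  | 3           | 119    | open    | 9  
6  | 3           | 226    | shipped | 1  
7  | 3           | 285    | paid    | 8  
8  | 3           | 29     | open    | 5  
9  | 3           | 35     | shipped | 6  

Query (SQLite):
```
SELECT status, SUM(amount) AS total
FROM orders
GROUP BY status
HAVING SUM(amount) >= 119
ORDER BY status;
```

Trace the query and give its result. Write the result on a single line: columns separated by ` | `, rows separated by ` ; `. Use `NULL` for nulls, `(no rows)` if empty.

Partition orders by status; compute SUM(amount) within each group.
HAVING: keep groups where SUM(amount) >= 119.
  open: ids {5, 8} → SUM(amount)=148
  paid: ids {2, 3, 7} → SUM(amount)=614
  shipped: ids {1, 4, 6, 9} → SUM(amount)=284

open | 148 ; paid | 614 ; shipped | 284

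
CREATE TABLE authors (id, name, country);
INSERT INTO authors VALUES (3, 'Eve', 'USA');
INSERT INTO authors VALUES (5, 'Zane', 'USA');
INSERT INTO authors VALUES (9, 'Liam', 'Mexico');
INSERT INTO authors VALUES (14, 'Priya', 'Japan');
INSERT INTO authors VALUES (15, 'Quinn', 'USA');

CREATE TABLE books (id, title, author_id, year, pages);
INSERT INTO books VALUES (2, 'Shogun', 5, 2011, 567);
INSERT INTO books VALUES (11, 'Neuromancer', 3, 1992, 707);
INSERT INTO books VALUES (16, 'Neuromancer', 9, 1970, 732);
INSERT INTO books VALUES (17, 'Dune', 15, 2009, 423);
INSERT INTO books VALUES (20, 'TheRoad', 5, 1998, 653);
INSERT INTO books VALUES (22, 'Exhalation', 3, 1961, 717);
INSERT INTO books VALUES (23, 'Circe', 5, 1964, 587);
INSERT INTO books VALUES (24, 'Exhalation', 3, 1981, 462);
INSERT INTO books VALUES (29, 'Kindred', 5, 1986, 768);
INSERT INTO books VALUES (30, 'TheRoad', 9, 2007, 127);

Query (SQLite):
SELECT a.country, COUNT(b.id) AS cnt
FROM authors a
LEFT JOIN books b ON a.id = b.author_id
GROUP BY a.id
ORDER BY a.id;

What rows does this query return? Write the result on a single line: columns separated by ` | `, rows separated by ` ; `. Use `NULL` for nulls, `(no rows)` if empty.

LEFT JOIN keeps every authors row; unmatched ones get NULL for books columns.
Group by authors.id and compute COUNT(b.id). COUNT(col) of an all-NULL group is 0.
  3: ids {11, 22, 24} → COUNT(b.id)=3
  5: ids {2, 20, 23, 29} → COUNT(b.id)=4
  9: ids {16, 30} → COUNT(b.id)=2
  14: ids {—} → COUNT(b.id)=0
  15: ids {17} → COUNT(b.id)=1

USA | 3 ; USA | 4 ; Mexico | 2 ; Japan | 0 ; USA | 1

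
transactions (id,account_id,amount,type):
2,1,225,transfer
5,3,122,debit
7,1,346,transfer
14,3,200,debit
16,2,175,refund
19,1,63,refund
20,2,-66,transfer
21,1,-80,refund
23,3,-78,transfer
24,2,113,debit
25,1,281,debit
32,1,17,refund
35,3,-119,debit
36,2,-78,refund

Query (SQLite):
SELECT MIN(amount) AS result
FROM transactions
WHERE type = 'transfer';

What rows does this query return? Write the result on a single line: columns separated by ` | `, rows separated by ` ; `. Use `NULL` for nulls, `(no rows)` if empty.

-78

Rows where type='transfer' → amount values: [225, 346, -66, -78].
MIN of non-NULL values = -78.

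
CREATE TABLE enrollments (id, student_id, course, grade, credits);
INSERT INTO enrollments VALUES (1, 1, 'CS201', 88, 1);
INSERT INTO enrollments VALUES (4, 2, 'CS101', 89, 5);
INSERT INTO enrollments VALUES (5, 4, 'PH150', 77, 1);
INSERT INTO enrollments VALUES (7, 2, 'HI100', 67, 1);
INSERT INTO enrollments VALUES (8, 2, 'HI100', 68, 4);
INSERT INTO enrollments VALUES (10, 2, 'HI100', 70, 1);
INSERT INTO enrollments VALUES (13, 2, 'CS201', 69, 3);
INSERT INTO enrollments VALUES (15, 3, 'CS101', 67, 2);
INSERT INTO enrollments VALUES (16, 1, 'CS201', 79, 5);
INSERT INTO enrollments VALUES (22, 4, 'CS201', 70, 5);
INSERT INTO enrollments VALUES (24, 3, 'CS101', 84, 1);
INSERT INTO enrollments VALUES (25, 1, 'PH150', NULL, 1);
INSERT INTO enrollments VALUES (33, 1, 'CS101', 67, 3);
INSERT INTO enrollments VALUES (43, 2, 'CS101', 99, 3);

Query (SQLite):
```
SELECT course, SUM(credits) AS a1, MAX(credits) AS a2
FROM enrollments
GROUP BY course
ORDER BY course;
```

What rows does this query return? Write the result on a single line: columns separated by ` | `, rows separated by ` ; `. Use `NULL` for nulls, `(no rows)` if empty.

Group enrollments by course.
Per group compute: SUM(credits), MAX(credits).
  CS101: ids {4, 15, 24, 33, 43} → SUM(credits)=14, MAX(credits)=5
  CS201: ids {1, 13, 16, 22} → SUM(credits)=14, MAX(credits)=5
  HI100: ids {7, 8, 10} → SUM(credits)=6, MAX(credits)=4
  PH150: ids {5, 25} → SUM(credits)=2, MAX(credits)=1

CS101 | 14 | 5 ; CS201 | 14 | 5 ; HI100 | 6 | 4 ; PH150 | 2 | 1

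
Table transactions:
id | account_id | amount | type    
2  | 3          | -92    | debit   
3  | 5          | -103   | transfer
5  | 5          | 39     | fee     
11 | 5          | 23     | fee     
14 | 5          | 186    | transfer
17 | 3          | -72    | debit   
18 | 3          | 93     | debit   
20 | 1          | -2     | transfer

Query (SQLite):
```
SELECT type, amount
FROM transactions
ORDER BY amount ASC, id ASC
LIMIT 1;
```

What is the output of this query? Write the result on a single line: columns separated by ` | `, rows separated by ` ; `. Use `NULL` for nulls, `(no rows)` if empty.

transfer | -103

Sort by amount asc, tiebreak id asc: (-103, id=3), (-92, id=2), (-72, id=17), (-2, id=20) …. Take first 1.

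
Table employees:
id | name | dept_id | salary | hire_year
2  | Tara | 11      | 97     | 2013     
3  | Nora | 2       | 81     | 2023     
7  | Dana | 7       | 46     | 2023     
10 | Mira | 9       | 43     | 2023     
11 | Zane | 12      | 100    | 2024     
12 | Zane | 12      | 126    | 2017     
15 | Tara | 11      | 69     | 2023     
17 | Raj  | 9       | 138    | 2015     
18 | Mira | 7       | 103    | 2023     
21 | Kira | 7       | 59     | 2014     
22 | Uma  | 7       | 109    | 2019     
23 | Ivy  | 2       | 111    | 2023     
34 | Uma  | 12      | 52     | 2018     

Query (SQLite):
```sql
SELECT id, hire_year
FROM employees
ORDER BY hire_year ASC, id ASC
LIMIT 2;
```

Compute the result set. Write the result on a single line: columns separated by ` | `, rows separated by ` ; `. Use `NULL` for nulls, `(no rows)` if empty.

Sort by hire_year asc, tiebreak id asc: (2013, id=2), (2014, id=21), (2015, id=17), (2017, id=12), (2018, id=34) …. Take first 2.

2 | 2013 ; 21 | 2014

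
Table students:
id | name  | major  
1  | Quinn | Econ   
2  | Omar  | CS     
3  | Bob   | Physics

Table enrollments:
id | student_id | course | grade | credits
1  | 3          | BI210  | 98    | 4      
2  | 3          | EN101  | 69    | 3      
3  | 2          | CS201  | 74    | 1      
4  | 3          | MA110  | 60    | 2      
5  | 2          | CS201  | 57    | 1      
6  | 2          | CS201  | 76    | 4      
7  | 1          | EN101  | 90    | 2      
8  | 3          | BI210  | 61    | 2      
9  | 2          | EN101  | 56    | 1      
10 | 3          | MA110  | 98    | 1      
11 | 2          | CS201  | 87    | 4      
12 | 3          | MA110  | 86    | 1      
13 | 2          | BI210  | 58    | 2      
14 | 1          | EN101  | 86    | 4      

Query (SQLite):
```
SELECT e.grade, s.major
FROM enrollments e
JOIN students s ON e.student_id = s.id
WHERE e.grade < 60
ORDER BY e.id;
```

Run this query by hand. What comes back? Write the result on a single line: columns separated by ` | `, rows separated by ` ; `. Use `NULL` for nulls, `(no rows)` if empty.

57 | CS ; 56 | CS ; 58 | CS

Each enrollments row matches the students row where student_id = students.id.
Then keep rows with e.grade < 60.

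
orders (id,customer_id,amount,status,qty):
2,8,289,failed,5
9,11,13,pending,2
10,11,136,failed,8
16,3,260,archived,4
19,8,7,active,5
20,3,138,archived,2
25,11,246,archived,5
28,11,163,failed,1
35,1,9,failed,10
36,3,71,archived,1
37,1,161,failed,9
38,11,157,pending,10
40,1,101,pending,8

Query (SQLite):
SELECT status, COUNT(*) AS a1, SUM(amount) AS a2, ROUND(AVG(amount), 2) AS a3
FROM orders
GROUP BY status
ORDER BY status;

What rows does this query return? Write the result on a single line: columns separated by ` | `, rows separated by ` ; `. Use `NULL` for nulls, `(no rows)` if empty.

Group orders by status.
Per group compute: COUNT(*), SUM(amount), ROUND(AVG(amount), 2).
  active: ids {19} → COUNT(*)=1, SUM(amount)=7, ROUND(AVG(amount), 2)=7
  archived: ids {16, 20, 25, 36} → COUNT(*)=4, SUM(amount)=715, ROUND(AVG(amount), 2)=178.75
  failed: ids {2, 10, 28, 35, 37} → COUNT(*)=5, SUM(amount)=758, ROUND(AVG(amount), 2)=151.6
  pending: ids {9, 38, 40} → COUNT(*)=3, SUM(amount)=271, ROUND(AVG(amount), 2)=90.33

active | 1 | 7 | 7 ; archived | 4 | 715 | 178.75 ; failed | 5 | 758 | 151.6 ; pending | 3 | 271 | 90.33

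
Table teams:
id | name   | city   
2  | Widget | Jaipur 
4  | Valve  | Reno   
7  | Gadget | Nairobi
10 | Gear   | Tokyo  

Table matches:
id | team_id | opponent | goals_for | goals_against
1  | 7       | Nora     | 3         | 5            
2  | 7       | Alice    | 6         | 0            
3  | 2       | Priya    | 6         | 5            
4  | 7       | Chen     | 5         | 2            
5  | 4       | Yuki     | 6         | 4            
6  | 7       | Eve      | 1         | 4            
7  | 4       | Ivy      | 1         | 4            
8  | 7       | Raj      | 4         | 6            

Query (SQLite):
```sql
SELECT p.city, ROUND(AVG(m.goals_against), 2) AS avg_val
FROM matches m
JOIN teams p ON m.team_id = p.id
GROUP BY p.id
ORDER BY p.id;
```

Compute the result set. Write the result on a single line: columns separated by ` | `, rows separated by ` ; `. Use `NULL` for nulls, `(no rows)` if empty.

Jaipur | 5 ; Reno | 4 ; Nairobi | 3.4

Join each matches row to its teams via team_id.
Group joined rows by teams.id; compute ROUND(AVG(m.goals_against), 2) per group.
  2: ids {3} → ROUND(AVG(m.goals_against), 2)=5
  4: ids {5, 7} → ROUND(AVG(m.goals_against), 2)=4
  7: ids {1, 2, 4, 6, 8} → ROUND(AVG(m.goals_against), 2)=3.4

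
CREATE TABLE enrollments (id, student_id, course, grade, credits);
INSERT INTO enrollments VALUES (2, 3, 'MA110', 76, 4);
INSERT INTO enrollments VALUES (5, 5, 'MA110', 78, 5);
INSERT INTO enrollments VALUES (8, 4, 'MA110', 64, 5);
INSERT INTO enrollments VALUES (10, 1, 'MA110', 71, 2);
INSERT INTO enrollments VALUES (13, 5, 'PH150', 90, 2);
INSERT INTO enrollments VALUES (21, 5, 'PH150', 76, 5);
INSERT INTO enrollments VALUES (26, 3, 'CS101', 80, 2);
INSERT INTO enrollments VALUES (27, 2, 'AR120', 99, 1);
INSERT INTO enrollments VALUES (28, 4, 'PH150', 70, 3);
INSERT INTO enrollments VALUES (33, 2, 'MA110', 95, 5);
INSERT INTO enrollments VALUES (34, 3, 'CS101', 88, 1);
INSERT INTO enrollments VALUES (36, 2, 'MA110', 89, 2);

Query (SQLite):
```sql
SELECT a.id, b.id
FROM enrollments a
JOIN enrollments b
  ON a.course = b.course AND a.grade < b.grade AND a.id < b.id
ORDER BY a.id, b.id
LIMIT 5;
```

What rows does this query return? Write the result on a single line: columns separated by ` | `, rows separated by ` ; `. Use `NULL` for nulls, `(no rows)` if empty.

2 | 5 ; 2 | 33 ; 2 | 36 ; 5 | 33 ; 5 | 36

Pairs (a,b) with same course, a.grade < b.grade, a.id < b.id.
course groups: AR120:{27} CS101:{26,34} MA110:{2,5,8,10,33,36} PH150:{13,21,28}
Ordered by (a.id, b.id); first 5.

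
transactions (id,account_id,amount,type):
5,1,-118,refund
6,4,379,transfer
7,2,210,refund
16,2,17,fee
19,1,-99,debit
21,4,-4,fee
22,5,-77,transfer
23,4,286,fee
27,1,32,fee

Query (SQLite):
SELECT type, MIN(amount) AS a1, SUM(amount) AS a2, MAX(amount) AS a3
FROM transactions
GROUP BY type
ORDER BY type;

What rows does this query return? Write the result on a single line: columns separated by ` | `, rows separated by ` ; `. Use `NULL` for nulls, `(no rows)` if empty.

Group transactions by type.
Per group compute: MIN(amount), SUM(amount), MAX(amount).
  debit: ids {19} → MIN(amount)=-99, SUM(amount)=-99, MAX(amount)=-99
  fee: ids {16, 21, 23, 27} → MIN(amount)=-4, SUM(amount)=331, MAX(amount)=286
  refund: ids {5, 7} → MIN(amount)=-118, SUM(amount)=92, MAX(amount)=210
  transfer: ids {6, 22} → MIN(amount)=-77, SUM(amount)=302, MAX(amount)=379

debit | -99 | -99 | -99 ; fee | -4 | 331 | 286 ; refund | -118 | 92 | 210 ; transfer | -77 | 302 | 379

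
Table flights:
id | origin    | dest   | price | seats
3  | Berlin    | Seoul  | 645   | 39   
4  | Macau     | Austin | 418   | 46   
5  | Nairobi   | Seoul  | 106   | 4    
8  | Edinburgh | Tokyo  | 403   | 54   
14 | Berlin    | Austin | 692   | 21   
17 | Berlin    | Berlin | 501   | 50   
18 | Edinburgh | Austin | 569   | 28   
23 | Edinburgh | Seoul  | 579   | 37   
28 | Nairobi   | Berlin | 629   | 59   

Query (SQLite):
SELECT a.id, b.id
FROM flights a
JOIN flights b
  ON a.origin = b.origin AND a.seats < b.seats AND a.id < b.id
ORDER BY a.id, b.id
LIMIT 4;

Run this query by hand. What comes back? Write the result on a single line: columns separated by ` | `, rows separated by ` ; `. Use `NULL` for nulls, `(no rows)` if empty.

3 | 17 ; 5 | 28 ; 14 | 17 ; 18 | 23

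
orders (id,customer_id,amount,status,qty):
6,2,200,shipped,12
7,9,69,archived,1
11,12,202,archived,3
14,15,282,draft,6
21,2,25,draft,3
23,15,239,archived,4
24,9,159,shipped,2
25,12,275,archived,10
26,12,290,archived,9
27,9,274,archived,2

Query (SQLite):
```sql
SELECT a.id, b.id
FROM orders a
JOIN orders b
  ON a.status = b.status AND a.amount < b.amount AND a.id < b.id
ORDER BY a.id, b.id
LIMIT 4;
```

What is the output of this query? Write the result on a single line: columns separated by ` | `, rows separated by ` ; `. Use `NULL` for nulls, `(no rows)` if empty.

7 | 11 ; 7 | 23 ; 7 | 25 ; 7 | 26

Pairs (a,b) with same status, a.amount < b.amount, a.id < b.id.
status groups: archived:{7,11,23,25,26,27} draft:{14,21} shipped:{6,24}
Ordered by (a.id, b.id); first 4.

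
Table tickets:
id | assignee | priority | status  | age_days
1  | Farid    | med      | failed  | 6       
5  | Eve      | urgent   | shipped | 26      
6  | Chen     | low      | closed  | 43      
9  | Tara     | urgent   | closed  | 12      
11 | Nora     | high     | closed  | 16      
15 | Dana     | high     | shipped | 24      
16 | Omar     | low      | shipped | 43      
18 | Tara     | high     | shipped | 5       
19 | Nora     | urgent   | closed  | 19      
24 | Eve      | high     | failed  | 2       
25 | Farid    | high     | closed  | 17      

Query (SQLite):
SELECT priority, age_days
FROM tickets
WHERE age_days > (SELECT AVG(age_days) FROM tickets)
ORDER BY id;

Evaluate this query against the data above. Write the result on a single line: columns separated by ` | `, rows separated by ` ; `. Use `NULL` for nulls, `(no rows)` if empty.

urgent | 26 ; low | 43 ; high | 24 ; low | 43

Scalar subquery: AVG(age_days) over all tickets rows = 19.363636 (≈; comparison uses full precision).
Keep rows where age_days > that value.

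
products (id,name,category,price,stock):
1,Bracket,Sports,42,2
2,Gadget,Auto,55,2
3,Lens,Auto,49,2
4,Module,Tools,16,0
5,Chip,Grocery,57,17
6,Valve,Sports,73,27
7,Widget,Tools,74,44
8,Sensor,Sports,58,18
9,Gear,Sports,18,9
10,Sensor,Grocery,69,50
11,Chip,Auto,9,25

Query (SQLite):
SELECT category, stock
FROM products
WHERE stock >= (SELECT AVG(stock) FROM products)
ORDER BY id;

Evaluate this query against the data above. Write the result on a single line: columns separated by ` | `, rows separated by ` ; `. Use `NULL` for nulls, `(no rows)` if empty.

Sports | 27 ; Tools | 44 ; Sports | 18 ; Grocery | 50 ; Auto | 25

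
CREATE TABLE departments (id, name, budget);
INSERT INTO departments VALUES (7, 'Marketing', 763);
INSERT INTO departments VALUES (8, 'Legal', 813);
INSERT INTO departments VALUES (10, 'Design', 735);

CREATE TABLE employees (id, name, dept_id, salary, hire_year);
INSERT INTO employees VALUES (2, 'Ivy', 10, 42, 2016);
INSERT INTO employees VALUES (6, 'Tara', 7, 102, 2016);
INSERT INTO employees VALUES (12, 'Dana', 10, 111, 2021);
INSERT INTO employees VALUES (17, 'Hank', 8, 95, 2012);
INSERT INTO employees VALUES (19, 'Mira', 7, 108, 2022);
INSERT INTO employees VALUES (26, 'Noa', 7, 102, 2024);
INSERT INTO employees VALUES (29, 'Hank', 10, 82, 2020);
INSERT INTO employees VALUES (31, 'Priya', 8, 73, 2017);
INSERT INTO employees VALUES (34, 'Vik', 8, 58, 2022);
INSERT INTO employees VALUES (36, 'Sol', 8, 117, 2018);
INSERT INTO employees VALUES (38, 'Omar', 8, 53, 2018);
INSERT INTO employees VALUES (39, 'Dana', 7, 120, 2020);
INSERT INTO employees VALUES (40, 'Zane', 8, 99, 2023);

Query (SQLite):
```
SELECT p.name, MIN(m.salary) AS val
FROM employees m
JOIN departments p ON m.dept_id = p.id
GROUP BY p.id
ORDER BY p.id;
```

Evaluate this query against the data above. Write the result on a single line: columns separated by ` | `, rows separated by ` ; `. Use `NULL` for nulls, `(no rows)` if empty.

Marketing | 102 ; Legal | 53 ; Design | 42

Join each employees row to its departments via dept_id.
Group joined rows by departments.id; compute MIN(m.salary) per group.
  7: ids {6, 19, 26, 39} → MIN(m.salary)=102
  8: ids {17, 31, 34, 36, 38, 40} → MIN(m.salary)=53
  10: ids {2, 12, 29} → MIN(m.salary)=42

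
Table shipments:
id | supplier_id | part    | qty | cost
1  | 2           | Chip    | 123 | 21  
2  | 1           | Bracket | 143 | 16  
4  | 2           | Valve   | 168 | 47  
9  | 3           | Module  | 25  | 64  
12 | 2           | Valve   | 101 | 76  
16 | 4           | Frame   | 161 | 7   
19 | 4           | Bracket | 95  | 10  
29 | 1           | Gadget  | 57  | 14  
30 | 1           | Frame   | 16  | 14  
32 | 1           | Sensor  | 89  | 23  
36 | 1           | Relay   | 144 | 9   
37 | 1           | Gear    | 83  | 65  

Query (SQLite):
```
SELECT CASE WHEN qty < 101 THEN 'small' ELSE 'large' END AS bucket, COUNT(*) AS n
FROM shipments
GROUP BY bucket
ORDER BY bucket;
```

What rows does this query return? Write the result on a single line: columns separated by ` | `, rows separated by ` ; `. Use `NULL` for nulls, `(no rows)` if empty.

Bucket rows by qty < 101 → 'small' else 'large'; count each bucket.

large | 6 ; small | 6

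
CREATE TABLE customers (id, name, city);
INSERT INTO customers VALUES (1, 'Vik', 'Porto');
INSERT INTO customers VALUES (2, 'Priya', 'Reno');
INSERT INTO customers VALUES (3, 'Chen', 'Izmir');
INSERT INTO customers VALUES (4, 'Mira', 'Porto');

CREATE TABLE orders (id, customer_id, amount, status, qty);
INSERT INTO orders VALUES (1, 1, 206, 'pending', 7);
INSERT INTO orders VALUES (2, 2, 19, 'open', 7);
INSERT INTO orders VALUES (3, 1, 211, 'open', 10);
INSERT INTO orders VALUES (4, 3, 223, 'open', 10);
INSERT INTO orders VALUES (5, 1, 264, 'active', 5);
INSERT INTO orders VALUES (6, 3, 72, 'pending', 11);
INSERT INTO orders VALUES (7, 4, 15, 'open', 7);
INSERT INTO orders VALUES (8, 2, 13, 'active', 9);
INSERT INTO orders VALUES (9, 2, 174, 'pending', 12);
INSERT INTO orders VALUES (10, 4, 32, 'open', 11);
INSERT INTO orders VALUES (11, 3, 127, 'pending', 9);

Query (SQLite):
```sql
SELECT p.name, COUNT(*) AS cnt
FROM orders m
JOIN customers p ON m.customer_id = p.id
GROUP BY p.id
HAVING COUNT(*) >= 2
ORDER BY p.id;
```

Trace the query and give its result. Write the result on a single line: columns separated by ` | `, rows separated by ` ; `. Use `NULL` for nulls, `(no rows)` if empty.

Join each orders row to its customers via customer_id.
Group joined rows by customers.id; compute COUNT(*) per group.
HAVING: keep groups with count ≥ 2.
  1: ids {1, 3, 5} → COUNT(*)=3
  2: ids {2, 8, 9} → COUNT(*)=3
  3: ids {4, 6, 11} → COUNT(*)=3
  4: ids {7, 10} → COUNT(*)=2

Vik | 3 ; Priya | 3 ; Chen | 3 ; Mira | 2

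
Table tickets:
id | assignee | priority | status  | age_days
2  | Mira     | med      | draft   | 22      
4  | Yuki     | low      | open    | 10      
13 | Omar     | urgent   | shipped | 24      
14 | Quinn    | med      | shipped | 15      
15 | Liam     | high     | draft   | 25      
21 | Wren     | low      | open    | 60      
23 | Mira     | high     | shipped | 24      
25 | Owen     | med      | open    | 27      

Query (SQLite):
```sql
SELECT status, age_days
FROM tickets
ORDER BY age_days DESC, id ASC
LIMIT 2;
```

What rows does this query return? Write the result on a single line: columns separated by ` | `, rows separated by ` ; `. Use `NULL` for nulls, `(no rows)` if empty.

open | 60 ; open | 27

Sort by age_days desc, tiebreak id asc: (60, id=21), (27, id=25), (25, id=15), (24, id=13), (24, id=23) …. Take first 2.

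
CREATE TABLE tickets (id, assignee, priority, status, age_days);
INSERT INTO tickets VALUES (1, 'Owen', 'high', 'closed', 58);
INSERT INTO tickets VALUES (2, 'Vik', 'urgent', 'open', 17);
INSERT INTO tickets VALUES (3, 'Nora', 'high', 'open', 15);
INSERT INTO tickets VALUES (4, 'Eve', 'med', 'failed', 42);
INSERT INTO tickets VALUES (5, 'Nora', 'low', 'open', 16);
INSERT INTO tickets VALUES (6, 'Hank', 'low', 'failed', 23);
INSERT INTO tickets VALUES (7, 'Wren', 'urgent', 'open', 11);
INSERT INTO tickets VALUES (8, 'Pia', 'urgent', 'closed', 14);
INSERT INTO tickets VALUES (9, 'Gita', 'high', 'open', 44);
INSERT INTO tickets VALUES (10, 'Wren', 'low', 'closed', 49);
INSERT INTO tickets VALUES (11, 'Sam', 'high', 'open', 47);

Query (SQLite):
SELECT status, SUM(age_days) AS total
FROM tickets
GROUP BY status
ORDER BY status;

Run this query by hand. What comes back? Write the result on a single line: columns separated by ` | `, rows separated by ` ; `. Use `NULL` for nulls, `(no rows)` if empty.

closed | 121 ; failed | 65 ; open | 150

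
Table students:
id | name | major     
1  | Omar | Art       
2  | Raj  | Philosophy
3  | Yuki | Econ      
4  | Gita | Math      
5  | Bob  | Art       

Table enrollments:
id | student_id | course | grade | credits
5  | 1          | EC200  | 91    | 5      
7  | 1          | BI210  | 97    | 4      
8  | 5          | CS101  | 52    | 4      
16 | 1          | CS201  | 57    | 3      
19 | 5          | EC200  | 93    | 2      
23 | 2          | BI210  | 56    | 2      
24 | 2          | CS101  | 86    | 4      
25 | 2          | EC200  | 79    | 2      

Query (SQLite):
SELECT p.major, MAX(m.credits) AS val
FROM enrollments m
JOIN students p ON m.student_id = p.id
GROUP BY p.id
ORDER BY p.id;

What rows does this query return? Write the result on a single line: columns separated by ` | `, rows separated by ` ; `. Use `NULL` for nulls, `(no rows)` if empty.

Art | 5 ; Philosophy | 4 ; Art | 4

Join each enrollments row to its students via student_id.
Group joined rows by students.id; compute MAX(m.credits) per group.
  1: ids {5, 7, 16} → MAX(m.credits)=5
  2: ids {23, 24, 25} → MAX(m.credits)=4
  5: ids {8, 19} → MAX(m.credits)=4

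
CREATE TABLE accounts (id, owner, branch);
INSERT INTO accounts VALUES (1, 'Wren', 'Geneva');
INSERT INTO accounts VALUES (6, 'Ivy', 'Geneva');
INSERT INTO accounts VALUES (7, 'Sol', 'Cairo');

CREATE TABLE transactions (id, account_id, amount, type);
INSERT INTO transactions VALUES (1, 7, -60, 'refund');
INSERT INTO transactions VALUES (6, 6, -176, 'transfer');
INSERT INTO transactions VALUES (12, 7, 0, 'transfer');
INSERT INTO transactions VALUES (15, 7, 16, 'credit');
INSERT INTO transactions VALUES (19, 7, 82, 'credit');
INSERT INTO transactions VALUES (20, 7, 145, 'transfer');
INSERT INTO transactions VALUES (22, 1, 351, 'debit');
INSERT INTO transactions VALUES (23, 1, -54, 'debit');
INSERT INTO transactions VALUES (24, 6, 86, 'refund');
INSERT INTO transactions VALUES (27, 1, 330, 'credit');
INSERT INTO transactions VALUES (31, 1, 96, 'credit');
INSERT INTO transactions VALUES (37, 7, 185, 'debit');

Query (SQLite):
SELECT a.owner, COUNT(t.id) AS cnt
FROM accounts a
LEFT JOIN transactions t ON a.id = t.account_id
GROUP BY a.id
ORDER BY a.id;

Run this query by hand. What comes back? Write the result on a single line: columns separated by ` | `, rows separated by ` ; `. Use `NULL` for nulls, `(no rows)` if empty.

LEFT JOIN keeps every accounts row; unmatched ones get NULL for transactions columns.
Group by accounts.id and compute COUNT(t.id). COUNT(col) of an all-NULL group is 0.
  1: ids {22, 23, 27, 31} → COUNT(t.id)=4
  6: ids {6, 24} → COUNT(t.id)=2
  7: ids {1, 12, 15, 19, 20, 37} → COUNT(t.id)=6

Wren | 4 ; Ivy | 2 ; Sol | 6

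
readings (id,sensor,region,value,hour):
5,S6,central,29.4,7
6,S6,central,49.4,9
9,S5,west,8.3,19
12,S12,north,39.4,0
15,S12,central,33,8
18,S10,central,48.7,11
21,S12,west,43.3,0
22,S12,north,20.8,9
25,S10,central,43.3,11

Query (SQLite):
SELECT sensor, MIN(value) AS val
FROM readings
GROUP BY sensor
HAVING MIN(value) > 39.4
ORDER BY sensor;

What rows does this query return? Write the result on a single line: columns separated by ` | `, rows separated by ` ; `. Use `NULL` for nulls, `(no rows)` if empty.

Partition readings by sensor; compute MIN(value) within each group.
HAVING: keep groups where MIN(value) > 39.4.
  S10: ids {18, 25} → MIN(value)=43.3
  S12: ids {12, 15, 21, 22} → MIN(value)=20.8
  S5: ids {9} → MIN(value)=8.3
  S6: ids {5, 6} → MIN(value)=29.4

S10 | 43.3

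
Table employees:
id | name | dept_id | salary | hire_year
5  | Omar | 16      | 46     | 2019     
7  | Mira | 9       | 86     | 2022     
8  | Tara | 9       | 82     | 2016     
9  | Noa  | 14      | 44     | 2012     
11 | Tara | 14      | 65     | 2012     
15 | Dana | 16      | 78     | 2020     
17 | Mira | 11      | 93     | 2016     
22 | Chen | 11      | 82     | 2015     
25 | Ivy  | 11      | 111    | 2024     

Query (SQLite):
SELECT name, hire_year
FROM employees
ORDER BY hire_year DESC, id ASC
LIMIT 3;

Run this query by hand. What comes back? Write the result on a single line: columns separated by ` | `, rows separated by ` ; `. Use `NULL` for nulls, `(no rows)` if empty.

Sort by hire_year desc, tiebreak id asc: (2024, id=25), (2022, id=7), (2020, id=15), (2019, id=5), (2016, id=8), (2016, id=17) …. Take first 3.

Ivy | 2024 ; Mira | 2022 ; Dana | 2020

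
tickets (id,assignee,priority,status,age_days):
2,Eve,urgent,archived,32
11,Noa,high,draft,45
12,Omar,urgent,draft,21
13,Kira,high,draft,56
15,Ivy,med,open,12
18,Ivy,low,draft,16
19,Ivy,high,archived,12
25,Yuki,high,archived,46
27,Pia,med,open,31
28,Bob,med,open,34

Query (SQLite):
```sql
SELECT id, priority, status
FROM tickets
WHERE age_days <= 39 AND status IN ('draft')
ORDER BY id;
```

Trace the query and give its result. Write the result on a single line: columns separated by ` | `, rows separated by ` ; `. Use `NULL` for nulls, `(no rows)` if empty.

12 | urgent | draft ; 18 | low | draft

age_days <= 39: ids {2, 12, 15, 18, 19, 27, 28}
status IN ('draft'): ids {11, 12, 13, 18}
Combine with AND.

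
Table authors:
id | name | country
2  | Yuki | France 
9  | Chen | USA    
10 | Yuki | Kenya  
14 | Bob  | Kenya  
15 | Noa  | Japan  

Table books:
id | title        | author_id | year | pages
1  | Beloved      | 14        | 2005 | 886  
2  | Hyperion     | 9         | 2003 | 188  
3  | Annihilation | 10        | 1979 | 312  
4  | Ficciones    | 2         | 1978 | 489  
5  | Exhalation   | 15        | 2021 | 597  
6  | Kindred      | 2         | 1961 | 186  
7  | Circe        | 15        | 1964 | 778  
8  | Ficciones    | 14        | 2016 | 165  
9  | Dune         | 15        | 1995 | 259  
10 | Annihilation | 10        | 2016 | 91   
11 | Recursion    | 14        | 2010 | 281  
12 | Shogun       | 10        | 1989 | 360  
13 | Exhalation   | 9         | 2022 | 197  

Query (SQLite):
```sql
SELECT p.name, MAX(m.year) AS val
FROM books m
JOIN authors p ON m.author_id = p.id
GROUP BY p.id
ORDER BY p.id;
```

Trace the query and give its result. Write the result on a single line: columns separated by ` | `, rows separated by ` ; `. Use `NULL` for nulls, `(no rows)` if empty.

Yuki | 1978 ; Chen | 2022 ; Yuki | 2016 ; Bob | 2016 ; Noa | 2021

Join each books row to its authors via author_id.
Group joined rows by authors.id; compute MAX(m.year) per group.
  2: ids {4, 6} → MAX(m.year)=1978
  9: ids {2, 13} → MAX(m.year)=2022
  10: ids {3, 10, 12} → MAX(m.year)=2016
  14: ids {1, 8, 11} → MAX(m.year)=2016
  15: ids {5, 7, 9} → MAX(m.year)=2021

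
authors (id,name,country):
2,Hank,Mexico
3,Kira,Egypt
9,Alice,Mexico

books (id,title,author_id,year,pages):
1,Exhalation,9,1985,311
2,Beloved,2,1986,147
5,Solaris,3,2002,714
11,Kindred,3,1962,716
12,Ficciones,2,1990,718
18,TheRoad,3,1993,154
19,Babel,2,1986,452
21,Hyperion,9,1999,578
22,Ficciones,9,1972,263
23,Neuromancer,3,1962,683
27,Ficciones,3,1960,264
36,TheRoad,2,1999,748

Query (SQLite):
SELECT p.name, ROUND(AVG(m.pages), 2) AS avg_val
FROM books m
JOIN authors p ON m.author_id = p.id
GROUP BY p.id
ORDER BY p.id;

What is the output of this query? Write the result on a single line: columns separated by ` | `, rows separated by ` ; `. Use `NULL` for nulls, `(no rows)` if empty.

Hank | 516.25 ; Kira | 506.2 ; Alice | 384

Join each books row to its authors via author_id.
Group joined rows by authors.id; compute ROUND(AVG(m.pages), 2) per group.
  2: ids {2, 12, 19, 36} → ROUND(AVG(m.pages), 2)=516.25
  3: ids {5, 11, 18, 23, 27} → ROUND(AVG(m.pages), 2)=506.2
  9: ids {1, 21, 22} → ROUND(AVG(m.pages), 2)=384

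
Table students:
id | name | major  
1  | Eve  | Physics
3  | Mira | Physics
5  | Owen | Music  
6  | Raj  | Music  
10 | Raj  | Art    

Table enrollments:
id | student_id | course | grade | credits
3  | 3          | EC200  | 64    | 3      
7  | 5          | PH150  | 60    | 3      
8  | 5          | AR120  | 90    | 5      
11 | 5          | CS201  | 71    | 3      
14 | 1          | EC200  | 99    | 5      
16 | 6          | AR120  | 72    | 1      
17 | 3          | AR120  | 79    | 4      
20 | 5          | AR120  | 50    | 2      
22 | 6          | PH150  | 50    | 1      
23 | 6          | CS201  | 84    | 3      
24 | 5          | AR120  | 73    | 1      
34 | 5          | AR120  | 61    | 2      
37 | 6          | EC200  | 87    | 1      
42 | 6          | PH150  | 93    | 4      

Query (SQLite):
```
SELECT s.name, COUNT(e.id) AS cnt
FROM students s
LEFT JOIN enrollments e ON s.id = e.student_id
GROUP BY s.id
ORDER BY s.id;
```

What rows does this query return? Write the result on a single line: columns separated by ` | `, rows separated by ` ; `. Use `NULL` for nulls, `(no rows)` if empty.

Eve | 1 ; Mira | 2 ; Owen | 6 ; Raj | 5 ; Raj | 0

LEFT JOIN keeps every students row; unmatched ones get NULL for enrollments columns.
Group by students.id and compute COUNT(e.id). COUNT(col) of an all-NULL group is 0.
  1: ids {14} → COUNT(e.id)=1
  3: ids {3, 17} → COUNT(e.id)=2
  5: ids {7, 8, 11, 20, 24, 34} → COUNT(e.id)=6
  6: ids {16, 22, 23, 37, 42} → COUNT(e.id)=5
  10: ids {—} → COUNT(e.id)=0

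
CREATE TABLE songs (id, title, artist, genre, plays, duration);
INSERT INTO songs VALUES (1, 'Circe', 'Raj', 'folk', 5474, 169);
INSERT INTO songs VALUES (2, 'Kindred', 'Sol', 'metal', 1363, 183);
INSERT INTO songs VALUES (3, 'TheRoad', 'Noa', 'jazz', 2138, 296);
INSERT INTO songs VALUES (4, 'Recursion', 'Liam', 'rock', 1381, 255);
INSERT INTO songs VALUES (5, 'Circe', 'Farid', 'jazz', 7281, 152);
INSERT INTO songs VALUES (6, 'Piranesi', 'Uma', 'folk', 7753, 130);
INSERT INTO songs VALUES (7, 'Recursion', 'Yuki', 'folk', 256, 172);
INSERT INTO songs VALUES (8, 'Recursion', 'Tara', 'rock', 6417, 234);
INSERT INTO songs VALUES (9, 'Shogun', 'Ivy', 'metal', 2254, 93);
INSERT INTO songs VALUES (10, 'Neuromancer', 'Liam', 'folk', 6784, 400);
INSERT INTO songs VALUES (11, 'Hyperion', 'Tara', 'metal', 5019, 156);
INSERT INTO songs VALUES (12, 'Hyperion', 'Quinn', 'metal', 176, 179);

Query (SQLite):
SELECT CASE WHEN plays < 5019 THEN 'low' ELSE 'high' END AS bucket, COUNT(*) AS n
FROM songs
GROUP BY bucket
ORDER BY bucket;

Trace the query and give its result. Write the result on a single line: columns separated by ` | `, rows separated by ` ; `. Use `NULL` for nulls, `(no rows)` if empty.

high | 6 ; low | 6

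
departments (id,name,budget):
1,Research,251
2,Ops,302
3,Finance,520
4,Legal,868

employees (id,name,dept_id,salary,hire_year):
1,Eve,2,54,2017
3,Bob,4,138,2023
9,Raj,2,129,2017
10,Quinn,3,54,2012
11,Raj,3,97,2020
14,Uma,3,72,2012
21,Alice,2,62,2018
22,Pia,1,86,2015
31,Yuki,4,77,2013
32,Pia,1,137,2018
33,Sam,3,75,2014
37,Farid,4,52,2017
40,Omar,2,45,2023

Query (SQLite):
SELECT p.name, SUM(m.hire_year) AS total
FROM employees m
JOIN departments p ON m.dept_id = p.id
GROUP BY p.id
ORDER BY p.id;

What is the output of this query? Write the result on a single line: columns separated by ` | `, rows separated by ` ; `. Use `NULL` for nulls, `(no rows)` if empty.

Research | 4033 ; Ops | 8075 ; Finance | 8058 ; Legal | 6053

Join each employees row to its departments via dept_id.
Group joined rows by departments.id; compute SUM(m.hire_year) per group.
  1: ids {22, 32} → SUM(m.hire_year)=4033
  2: ids {1, 9, 21, 40} → SUM(m.hire_year)=8075
  3: ids {10, 11, 14, 33} → SUM(m.hire_year)=8058
  4: ids {3, 31, 37} → SUM(m.hire_year)=6053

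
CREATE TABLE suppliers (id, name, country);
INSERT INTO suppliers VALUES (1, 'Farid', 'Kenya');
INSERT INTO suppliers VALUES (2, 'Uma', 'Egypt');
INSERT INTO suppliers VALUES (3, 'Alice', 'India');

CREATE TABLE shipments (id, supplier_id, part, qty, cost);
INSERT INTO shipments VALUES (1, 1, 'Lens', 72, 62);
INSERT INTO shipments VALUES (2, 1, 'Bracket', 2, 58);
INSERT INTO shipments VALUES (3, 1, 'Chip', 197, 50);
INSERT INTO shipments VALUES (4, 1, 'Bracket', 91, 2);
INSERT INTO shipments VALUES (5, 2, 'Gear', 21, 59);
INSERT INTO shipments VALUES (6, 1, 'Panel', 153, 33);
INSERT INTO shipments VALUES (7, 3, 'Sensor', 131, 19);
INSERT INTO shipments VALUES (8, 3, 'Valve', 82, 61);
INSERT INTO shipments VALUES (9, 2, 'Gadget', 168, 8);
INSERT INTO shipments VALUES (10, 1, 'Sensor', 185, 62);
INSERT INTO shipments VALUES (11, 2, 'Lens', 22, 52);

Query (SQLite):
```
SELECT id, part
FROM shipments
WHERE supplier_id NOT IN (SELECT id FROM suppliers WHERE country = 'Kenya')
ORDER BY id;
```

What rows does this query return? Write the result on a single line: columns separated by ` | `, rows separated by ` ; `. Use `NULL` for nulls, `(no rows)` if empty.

5 | Gear ; 7 | Sensor ; 8 | Valve ; 9 | Gadget ; 11 | Lens

Inner query: suppliers.id where country = 'Kenya'.
Outer: keep shipments rows whose supplier_id is not in that set.
Inner query → {1}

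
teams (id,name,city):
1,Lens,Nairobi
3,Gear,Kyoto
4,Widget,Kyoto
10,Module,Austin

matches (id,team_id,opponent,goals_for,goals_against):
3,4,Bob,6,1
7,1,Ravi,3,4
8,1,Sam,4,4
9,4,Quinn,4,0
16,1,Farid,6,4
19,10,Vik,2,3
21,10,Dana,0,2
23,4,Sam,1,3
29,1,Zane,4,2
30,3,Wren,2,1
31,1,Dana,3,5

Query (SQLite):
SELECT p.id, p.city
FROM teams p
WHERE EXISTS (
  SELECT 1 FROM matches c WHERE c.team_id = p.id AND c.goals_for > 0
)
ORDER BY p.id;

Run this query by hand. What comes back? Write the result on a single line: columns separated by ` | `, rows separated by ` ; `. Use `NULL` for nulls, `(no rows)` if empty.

For each teams row, check whether any matches with matching team_id has goals_for > 0.
Keep rows where that is true.

1 | Nairobi ; 3 | Kyoto ; 4 | Kyoto ; 10 | Austin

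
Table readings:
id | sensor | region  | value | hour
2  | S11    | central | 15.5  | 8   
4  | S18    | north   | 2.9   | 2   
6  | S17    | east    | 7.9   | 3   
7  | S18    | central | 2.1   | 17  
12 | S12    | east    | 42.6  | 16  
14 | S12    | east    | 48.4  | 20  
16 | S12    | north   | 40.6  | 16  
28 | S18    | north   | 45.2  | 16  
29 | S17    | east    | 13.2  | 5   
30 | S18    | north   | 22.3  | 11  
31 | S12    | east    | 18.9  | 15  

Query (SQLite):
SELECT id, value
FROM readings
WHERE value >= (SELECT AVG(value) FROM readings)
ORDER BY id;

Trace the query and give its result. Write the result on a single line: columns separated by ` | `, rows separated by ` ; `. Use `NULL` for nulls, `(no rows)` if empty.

Scalar subquery: AVG(value) over all readings rows = 23.6.
Keep rows where value >= that value.

12 | 42.6 ; 14 | 48.4 ; 16 | 40.6 ; 28 | 45.2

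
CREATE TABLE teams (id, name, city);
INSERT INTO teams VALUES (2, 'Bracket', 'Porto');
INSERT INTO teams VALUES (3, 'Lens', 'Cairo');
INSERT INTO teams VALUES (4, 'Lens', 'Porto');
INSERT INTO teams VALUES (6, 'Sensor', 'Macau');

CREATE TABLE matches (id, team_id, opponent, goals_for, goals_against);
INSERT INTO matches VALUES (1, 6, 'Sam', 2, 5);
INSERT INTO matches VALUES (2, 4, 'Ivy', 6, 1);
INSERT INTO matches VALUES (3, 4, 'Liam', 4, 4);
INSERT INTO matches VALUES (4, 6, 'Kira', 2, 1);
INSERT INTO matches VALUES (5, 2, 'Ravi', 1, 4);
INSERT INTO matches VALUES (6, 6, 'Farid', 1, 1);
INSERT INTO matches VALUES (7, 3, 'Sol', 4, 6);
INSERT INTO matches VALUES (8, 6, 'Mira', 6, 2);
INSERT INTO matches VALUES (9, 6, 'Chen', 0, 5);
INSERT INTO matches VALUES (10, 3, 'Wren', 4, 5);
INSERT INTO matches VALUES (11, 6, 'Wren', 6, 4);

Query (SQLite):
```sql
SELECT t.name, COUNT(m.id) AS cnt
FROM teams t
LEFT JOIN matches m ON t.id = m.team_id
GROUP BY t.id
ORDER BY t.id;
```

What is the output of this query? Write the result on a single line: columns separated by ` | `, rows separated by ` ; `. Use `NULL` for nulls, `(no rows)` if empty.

Bracket | 1 ; Lens | 2 ; Lens | 2 ; Sensor | 6

LEFT JOIN keeps every teams row; unmatched ones get NULL for matches columns.
Group by teams.id and compute COUNT(m.id). COUNT(col) of an all-NULL group is 0.
  2: ids {5} → COUNT(m.id)=1
  3: ids {7, 10} → COUNT(m.id)=2
  4: ids {2, 3} → COUNT(m.id)=2
  6: ids {1, 4, 6, 8, 9, 11} → COUNT(m.id)=6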